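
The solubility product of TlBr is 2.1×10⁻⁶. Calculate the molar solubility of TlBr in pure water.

TlBr(s) ⇌ Tl⁺(aq) + Br⁻(aq)
If s mol/L of TlBr dissolves, [Tl⁺] = s and [Br⁻] = s.
Ksp = [Tl⁺][Br⁻] = s · s = s^2
s^2 = 2.1×10⁻⁶
Taking the 2nd root, s = 1.4×10⁻³ mol/L.

1.4×10⁻³ M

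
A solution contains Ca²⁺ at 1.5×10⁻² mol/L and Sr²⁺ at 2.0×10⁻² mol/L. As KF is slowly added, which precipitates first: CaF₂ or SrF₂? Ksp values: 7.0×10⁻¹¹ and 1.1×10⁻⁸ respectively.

CaF₂

Each salt precipitates once Q = Ksp for that salt.
For CaF₂: [F⁻] = (Ksp/[Ca²⁺])^(1/2) = 6.8×10⁻⁵ mol/L
For SrF₂: [F⁻] = (Ksp/[Sr²⁺])^(1/2) = 7.4×10⁻⁴ mol/L
Since CaF₂ needs less F⁻ to reach saturation, it precipitates first.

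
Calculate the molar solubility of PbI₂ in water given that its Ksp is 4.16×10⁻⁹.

1.01×10⁻³ M

PbI₂(s) ⇌ Pb²⁺(aq) + 2 I⁻(aq)
For each mole of PbI₂ that dissolves per liter, [Pb²⁺] = s and [I⁻] = 2s; let s denote this solubility.
Ksp = [Pb²⁺][I⁻]^2 = s · (2s)^2 = 4s^3
4s^3 = 4.16×10⁻⁹  ⇒  s^3 = 1.04×10⁻⁹
s = (1.04×10⁻⁹)^(1/3) = 1.01×10⁻³ mol L⁻¹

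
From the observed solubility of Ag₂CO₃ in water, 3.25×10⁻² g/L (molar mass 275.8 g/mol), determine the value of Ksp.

Ksp = 6.55×10⁻¹²

Convert to molarity: s = 3.25×10⁻² / 275.8 = 1.1784×10⁻⁴ mol/L
Ag₂CO₃(s) ⇌ 2 Ag⁺(aq) + CO₃²⁻(aq)
For each mole of Ag₂CO₃ that dissolves per liter, [Ag⁺] = 2s and [CO₃²⁻] = s; let s denote this solubility.
Ksp = [Ag⁺]^2[CO₃²⁻] = (2s)^2 · s = 4s^3
Ksp = 4 × (1.1784×10⁻⁴)^3 = 6.55×10⁻¹²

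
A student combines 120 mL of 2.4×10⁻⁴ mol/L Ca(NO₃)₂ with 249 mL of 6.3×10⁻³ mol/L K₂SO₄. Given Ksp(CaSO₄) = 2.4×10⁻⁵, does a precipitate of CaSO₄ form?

No

The combined volume is 369 mL.
[Ca²⁺] = (2.4×10⁻⁴)(120)/369 = 7.8×10⁻⁵ mol/L
[SO₄²⁻] = (6.3×10⁻³)(249)/369 = 4.3×10⁻³ mol/L
Q = [Ca²⁺][SO₄²⁻] = 3.3×10⁻⁷
Q < Ksp (3.3×10⁻⁷ vs 2.4×10⁻⁵); the solution remains unsaturated and no precipitate forms.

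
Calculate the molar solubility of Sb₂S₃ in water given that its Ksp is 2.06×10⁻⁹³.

1.14×10⁻¹⁹ M

Sb₂S₃(s) ⇌ 2 Sb³⁺(aq) + 3 S²⁻(aq)
Let s be the molar solubility. Then [Sb³⁺] = 2s and [S²⁻] = 3s.
Ksp = [Sb³⁺]^2[S²⁻]^3 = (2s)^2 · (3s)^3 = 108s^5
108s^5 = 2.06×10⁻⁹³  ⇒  s^5 = 1.91×10⁻⁹⁵
Taking the 5th root, s = 1.14×10⁻¹⁹ mol L⁻¹.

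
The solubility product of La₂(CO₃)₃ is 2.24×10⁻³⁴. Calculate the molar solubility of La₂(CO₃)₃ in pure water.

7.30×10⁻⁸ M

La₂(CO₃)₃(s) ⇌ 2 La³⁺(aq) + 3 CO₃²⁻(aq)
If s mol/L of La₂(CO₃)₃ dissolves, [La³⁺] = 2s and [CO₃²⁻] = 3s.
Ksp = [La³⁺]^2[CO₃²⁻]^3 = (2s)^2 · (3s)^3 = 108s^5
108s^5 = 2.24×10⁻³⁴  ⇒  s^5 = 2.07×10⁻³⁶
Taking the 5th root, s = 7.30×10⁻⁸ mol/L.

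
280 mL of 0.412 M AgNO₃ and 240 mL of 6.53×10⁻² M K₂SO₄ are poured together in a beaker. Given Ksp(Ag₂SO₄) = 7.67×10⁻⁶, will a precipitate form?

After mixing, V = 280 mL + 240 mL = 520 mL.
[Ag⁺] = (0.412)(280)/520 = 0.222 M
[SO₄²⁻] = (6.53×10⁻²)(240)/520 = 3.01×10⁻² M
Q = [Ag⁺]^2[SO₄²⁻] = 1.48×10⁻³
Q = 1.48×10⁻³ > Ksp = 7.67×10⁻⁶, so the solution is supersaturated and Ag₂SO₄ precipitates.

Yes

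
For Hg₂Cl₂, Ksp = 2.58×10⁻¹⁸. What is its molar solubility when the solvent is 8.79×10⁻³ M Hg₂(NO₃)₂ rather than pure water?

8.57×10⁻⁹ M

Hg₂Cl₂(s) ⇌ Hg₂²⁺(aq) + 2 Cl⁻(aq)
Let s be the solubility of Hg₂Cl₂ here. The common ion gives [Hg₂²⁺] ≈ 8.79×10⁻³ M, and [Cl⁻] = 2s.
Ksp = [Hg₂²⁺][Cl⁻]^2 = (8.79×10⁻³)(2s)^2
(2s)^2 = 2.58×10⁻¹⁸ / (8.79×10⁻³) = 2.94×10⁻¹⁶
s = 8.57×10⁻⁹ M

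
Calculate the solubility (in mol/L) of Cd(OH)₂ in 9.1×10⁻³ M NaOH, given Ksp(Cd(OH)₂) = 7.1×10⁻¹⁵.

8.6×10⁻¹¹ M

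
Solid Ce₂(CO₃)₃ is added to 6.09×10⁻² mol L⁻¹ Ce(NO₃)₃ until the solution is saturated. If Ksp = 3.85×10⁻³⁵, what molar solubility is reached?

7.27×10⁻¹² M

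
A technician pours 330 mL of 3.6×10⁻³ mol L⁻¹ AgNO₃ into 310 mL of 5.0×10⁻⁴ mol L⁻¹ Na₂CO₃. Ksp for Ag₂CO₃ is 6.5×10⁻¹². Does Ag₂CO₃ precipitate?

Yes

After mixing, V = 330 mL + 310 mL = 640 mL.
[Ag⁺] = (3.6×10⁻³)(330)/640 = 1.9×10⁻³ mol L⁻¹
[CO₃²⁻] = (5.0×10⁻⁴)(310)/640 = 2.4×10⁻⁴ mol L⁻¹
Q = [Ag⁺]^2[CO₃²⁻] = 8.3×10⁻¹⁰
Since Q (8.3×10⁻¹⁰) exceeds Ksp (6.5×10⁻¹²), Ag₂CO₃ will precipitate.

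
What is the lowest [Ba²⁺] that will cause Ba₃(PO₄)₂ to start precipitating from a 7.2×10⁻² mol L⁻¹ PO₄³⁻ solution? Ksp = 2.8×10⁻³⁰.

Precipitation of each salt begins when its ion product equals Ksp.
Ba₃(PO₄)₂(s) ⇌ 3 Ba²⁺(aq) + 2 PO₄³⁻(aq)
Ksp = [Ba²⁺]^3[PO₄³⁻]^2 = [Ba²⁺]^3(7.2×10⁻²)^2
[Ba²⁺]^3 = 2.8×10⁻³⁰ / (7.2×10⁻²)^2 = 5.4×10⁻²⁸
[Ba²⁺] = 8.1×10⁻¹⁰ mol L⁻¹

8.1×10⁻¹⁰ M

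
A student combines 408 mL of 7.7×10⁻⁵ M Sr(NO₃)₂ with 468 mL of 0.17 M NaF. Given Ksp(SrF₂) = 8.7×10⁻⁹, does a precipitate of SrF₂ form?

Yes

Total volume after mixing = 408 + 468 = 876 mL.
[Sr²⁺] = (7.7×10⁻⁵)(408)/876 = 3.6×10⁻⁵ M
[F⁻] = (0.17)(468)/876 = 9.1×10⁻² M
Q = [Sr²⁺][F⁻]^2 = 3.0×10⁻⁷
Since Q (3.0×10⁻⁷) exceeds Ksp (8.7×10⁻⁹), SrF₂ will precipitate.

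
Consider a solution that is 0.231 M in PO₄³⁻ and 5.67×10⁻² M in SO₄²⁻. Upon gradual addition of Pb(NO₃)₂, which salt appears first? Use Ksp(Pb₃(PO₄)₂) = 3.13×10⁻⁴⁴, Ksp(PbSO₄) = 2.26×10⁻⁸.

Pb₃(PO₄)₂

The threshold for precipitation is Q = Ksp.
For Pb₃(PO₄)₂: [Pb²⁺] = (Ksp/[PO₄³⁻]^2)^(1/3) = 8.37×10⁻¹⁵ M
For PbSO₄: [Pb²⁺] = (Ksp/[SO₄²⁻]) = 3.99×10⁻⁷ M
The smaller threshold [Pb²⁺] is reached first, so Pb₃(PO₄)₂ precipitates first.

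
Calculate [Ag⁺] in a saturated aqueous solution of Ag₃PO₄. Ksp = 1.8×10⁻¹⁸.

Ag₃PO₄(s) ⇌ 3 Ag⁺(aq) + PO₄³⁻(aq)
With molar solubility s: [Ag⁺] = 3s, [PO₄³⁻] = s.
Ksp = [Ag⁺]^3[PO₄³⁻] = (3s)^3 · s = 27s^4 = 1.8×10⁻¹⁸
s = 1.6×10⁻⁵ mol L⁻¹
[Ag⁺] = 3s = 4.8×10⁻⁵ mol L⁻¹

4.8×10⁻⁵ M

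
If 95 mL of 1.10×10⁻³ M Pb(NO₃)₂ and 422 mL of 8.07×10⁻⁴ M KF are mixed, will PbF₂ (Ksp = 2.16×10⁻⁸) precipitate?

After mixing, V = 95 mL + 422 mL = 517 mL.
[Pb²⁺] = (1.10×10⁻³)(95)/517 = 2.02×10⁻⁴ M
[F⁻] = (8.07×10⁻⁴)(422)/517 = 6.59×10⁻⁴ M
Q = [Pb²⁺][F⁻]^2 = 8.77×10⁻¹¹
Q < Ksp (8.77×10⁻¹¹ vs 2.16×10⁻⁸); the solution remains unsaturated and no precipitate forms.

No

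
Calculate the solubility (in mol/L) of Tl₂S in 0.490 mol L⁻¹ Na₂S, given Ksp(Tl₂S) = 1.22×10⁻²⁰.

Tl₂S(s) ⇌ 2 Tl⁺(aq) + S²⁻(aq)
S²⁻ is already present at 0.490 mol L⁻¹. If s mol/L of Tl₂S dissolves, [Tl⁺] = 2s while [S²⁻] ≈ 0.490 mol L⁻¹.
Ksp = [Tl⁺]^2[S²⁻] = (2s)^2(0.490)
(2s)^2 = 1.22×10⁻²⁰ / (0.490) = 2.49×10⁻²⁰
s = 7.89×10⁻¹¹ mol L⁻¹

7.89×10⁻¹¹ M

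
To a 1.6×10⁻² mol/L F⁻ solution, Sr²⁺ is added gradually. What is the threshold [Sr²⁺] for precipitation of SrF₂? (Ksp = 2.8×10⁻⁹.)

Each salt precipitates once Q = Ksp for that salt.
SrF₂(s) ⇌ Sr²⁺(aq) + 2 F⁻(aq)
Ksp = [Sr²⁺][F⁻]^2 = [Sr²⁺](1.6×10⁻²)^2
[Sr²⁺] = 2.8×10⁻⁹ / (1.6×10⁻²)^2 = 1.1×10⁻⁵
[Sr²⁺] = 1.1×10⁻⁵ mol/L

1.1×10⁻⁵ M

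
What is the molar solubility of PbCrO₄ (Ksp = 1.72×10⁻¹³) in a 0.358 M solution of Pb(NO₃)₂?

4.80×10⁻¹³ M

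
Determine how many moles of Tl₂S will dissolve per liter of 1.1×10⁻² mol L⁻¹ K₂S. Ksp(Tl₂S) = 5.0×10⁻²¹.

3.4×10⁻¹⁰ M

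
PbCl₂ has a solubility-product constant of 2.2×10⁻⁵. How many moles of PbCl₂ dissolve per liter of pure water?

PbCl₂(s) ⇌ Pb²⁺(aq) + 2 Cl⁻(aq)
For each mole of PbCl₂ that dissolves per liter, [Pb²⁺] = s and [Cl⁻] = 2s; let s denote this solubility.
Ksp = [Pb²⁺][Cl⁻]^2 = s · (2s)^2 = 4s^3
4s^3 = 2.2×10⁻⁵  ⇒  s^3 = 5.5×10⁻⁶
Taking the 3rd root, s = 1.8×10⁻² mol L⁻¹.

1.8×10⁻² M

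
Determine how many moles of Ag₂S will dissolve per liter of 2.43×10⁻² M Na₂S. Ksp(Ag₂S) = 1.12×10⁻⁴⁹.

Ag₂S(s) ⇌ 2 Ag⁺(aq) + S²⁻(aq)
The solution already contains S²⁻ at 2.43×10⁻² M. Let s be the molar solubility of Ag₂S.
[S²⁻] ≈ 2.43×10⁻² M (common ion dominates); [Ag⁺] = 2s.
Ksp = [Ag⁺]^2[S²⁻] = (2s)^2(2.43×10⁻²)
(2s)^2 = 1.12×10⁻⁴⁹ / (2.43×10⁻²) = 4.61×10⁻⁴⁸
s = 1.07×10⁻²⁴ M

1.07×10⁻²⁴ M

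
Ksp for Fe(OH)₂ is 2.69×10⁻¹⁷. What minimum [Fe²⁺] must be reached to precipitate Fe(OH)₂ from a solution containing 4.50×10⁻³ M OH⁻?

The threshold for precipitation is Q = Ksp.
Fe(OH)₂(s) ⇌ Fe²⁺(aq) + 2 OH⁻(aq)
Ksp = [Fe²⁺][OH⁻]^2 = [Fe²⁺](4.50×10⁻³)^2
[Fe²⁺] = 2.69×10⁻¹⁷ / (4.50×10⁻³)^2 = 1.33×10⁻¹²
[Fe²⁺] = 1.33×10⁻¹² M

1.33×10⁻¹² M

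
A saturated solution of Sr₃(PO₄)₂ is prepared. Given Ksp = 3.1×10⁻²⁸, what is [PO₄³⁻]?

Sr₃(PO₄)₂(s) ⇌ 3 Sr²⁺(aq) + 2 PO₄³⁻(aq)
Call the molar solubility s, so that [Sr²⁺] = 3s and [PO₄³⁻] = 2s.
Ksp = [Sr²⁺]^3[PO₄³⁻]^2 = (3s)^3 · (2s)^2 = 108s^5 = 3.1×10⁻²⁸
s = 1.2×10⁻⁶ mol L⁻¹
[PO₄³⁻] = 2s = 2.5×10⁻⁶ mol L⁻¹

2.5×10⁻⁶ M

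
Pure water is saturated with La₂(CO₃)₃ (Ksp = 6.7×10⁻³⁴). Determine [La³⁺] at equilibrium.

1.8×10⁻⁷ M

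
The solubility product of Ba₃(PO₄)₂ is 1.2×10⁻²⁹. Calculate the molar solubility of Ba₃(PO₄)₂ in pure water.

6.4×10⁻⁷ M

Ba₃(PO₄)₂(s) ⇌ 3 Ba²⁺(aq) + 2 PO₄³⁻(aq)
With molar solubility s: [Ba²⁺] = 3s, [PO₄³⁻] = 2s.
Ksp = [Ba²⁺]^3[PO₄³⁻]^2 = (3s)^3 · (2s)^2 = 108s^5
108s^5 = 1.2×10⁻²⁹  ⇒  s^5 = 1.1×10⁻³¹
s = (1.1×10⁻³¹)^(1/5) = 6.4×10⁻⁷ M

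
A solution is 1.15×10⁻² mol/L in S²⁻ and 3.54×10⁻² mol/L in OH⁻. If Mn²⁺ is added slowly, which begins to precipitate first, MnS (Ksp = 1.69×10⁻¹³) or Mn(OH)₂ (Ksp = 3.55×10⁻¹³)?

MnS

Precipitation of each salt begins when its ion product equals Ksp.
For MnS: [Mn²⁺] = (Ksp/[S²⁻]) = 1.47×10⁻¹¹ mol/L
For Mn(OH)₂: [Mn²⁺] = (Ksp/[OH⁻]^2) = 2.83×10⁻¹⁰ mol/L
The smaller threshold [Mn²⁺] is reached first, so MnS precipitates first.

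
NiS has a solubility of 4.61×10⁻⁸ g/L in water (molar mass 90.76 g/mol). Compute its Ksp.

Ksp = 2.58×10⁻¹⁹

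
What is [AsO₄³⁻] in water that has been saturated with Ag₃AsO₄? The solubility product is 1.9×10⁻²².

1.6×10⁻⁶ M

Ag₃AsO₄(s) ⇌ 3 Ag⁺(aq) + AsO₄³⁻(aq)
For each mole of Ag₃AsO₄ that dissolves per liter, [Ag⁺] = 3s and [AsO₄³⁻] = s; let s denote this solubility.
Ksp = [Ag⁺]^3[AsO₄³⁻] = (3s)^3 · s = 27s^4 = 1.9×10⁻²²
s = 1.6×10⁻⁶ M
[AsO₄³⁻] = s = 1.6×10⁻⁶ M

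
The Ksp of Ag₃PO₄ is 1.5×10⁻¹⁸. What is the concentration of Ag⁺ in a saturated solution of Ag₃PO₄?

Ag₃PO₄(s) ⇌ 3 Ag⁺(aq) + PO₄³⁻(aq)
With molar solubility s: [Ag⁺] = 3s, [PO₄³⁻] = s.
Ksp = [Ag⁺]^3[PO₄³⁻] = (3s)^3 · s = 27s^4 = 1.5×10⁻¹⁸
s = 1.5×10⁻⁵ mol/L
[Ag⁺] = 3s = 4.6×10⁻⁵ mol/L

4.6×10⁻⁵ M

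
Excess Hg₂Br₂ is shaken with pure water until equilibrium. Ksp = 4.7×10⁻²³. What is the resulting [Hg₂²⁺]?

2.3×10⁻⁸ M

Hg₂Br₂(s) ⇌ Hg₂²⁺(aq) + 2 Br⁻(aq)
Call the molar solubility s, so that [Hg₂²⁺] = s and [Br⁻] = 2s.
Ksp = [Hg₂²⁺][Br⁻]^2 = s · (2s)^2 = 4s^3 = 4.7×10⁻²³
s = 2.3×10⁻⁸ M
[Hg₂²⁺] = s = 2.3×10⁻⁸ M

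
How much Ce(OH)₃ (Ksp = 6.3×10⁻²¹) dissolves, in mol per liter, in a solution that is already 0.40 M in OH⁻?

9.8×10⁻²⁰ M

Ce(OH)₃(s) ⇌ Ce³⁺(aq) + 3 OH⁻(aq)
Let s be the solubility of Ce(OH)₃ here. The common ion gives [OH⁻] ≈ 0.40 M, and [Ce³⁺] = s.
Ksp = [Ce³⁺][OH⁻]^3 = s(0.40)^3
s = 6.3×10⁻²¹ / (0.40)^3 = 9.8×10⁻²⁰
s = 9.8×10⁻²⁰ M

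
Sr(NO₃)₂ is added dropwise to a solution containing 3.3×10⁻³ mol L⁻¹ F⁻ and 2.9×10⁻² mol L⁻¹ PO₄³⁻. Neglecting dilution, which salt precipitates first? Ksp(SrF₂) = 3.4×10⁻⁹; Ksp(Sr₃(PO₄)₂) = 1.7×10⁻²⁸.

Sr₃(PO₄)₂

Each salt precipitates once Q = Ksp for that salt.
For SrF₂: [Sr²⁺] = (Ksp/[F⁻]^2) = 3.1×10⁻⁴ mol L⁻¹
For Sr₃(PO₄)₂: [Sr²⁺] = (Ksp/[PO₄³⁻]^2)^(1/3) = 5.9×10⁻⁹ mol L⁻¹
Since Sr₃(PO₄)₂ needs less Sr²⁺ to reach saturation, it precipitates first.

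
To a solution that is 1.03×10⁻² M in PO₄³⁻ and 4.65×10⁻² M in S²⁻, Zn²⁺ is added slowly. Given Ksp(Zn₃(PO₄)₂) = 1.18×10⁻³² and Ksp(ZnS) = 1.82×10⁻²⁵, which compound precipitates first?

ZnS

A salt starts to precipitate once the ion product Q reaches its Ksp.
For Zn₃(PO₄)₂: [Zn²⁺] = (Ksp/[PO₄³⁻]^2)^(1/3) = 4.81×10⁻¹⁰ M
For ZnS: [Zn²⁺] = (Ksp/[S²⁻]) = 3.91×10⁻²⁴ M
Since ZnS needs less Zn²⁺ to reach saturation, it precipitates first.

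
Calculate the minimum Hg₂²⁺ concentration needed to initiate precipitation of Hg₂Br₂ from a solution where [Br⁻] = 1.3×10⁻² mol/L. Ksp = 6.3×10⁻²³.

The threshold for precipitation is Q = Ksp.
Hg₂Br₂(s) ⇌ Hg₂²⁺(aq) + 2 Br⁻(aq)
Ksp = [Hg₂²⁺][Br⁻]^2 = [Hg₂²⁺](1.3×10⁻²)^2
[Hg₂²⁺] = 6.3×10⁻²³ / (1.3×10⁻²)^2 = 3.7×10⁻¹⁹
[Hg₂²⁺] = 3.7×10⁻¹⁹ mol/L

3.7×10⁻¹⁹ M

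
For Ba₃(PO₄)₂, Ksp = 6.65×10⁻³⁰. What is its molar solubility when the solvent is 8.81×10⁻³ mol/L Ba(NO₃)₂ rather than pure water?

1.56×10⁻¹² M

Ba₃(PO₄)₂(s) ⇌ 3 Ba²⁺(aq) + 2 PO₄³⁻(aq)
With Ba²⁺ already at 8.81×10⁻³ mol/L and s small, take [Ba²⁺] ≈ 8.81×10⁻³ mol/L and [PO₄³⁻] = 2s.
Ksp = [Ba²⁺]^3[PO₄³⁻]^2 = (8.81×10⁻³)^3(2s)^2
(2s)^2 = 6.65×10⁻³⁰ / (8.81×10⁻³)^3 = 9.73×10⁻²⁴
s = 1.56×10⁻¹² mol/L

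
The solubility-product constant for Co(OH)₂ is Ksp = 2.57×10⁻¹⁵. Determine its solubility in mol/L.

8.63×10⁻⁶ M

Co(OH)₂(s) ⇌ Co²⁺(aq) + 2 OH⁻(aq)
Call the molar solubility s, so that [Co²⁺] = s and [OH⁻] = 2s.
Ksp = [Co²⁺][OH⁻]^2 = s · (2s)^2 = 4s^3
4s^3 = 2.57×10⁻¹⁵  ⇒  s^3 = 6.43×10⁻¹⁶
s = (6.43×10⁻¹⁶)^(1/3) = 8.63×10⁻⁶ mol L⁻¹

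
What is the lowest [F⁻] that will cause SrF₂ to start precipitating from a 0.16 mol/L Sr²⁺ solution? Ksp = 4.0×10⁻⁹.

1.6×10⁻⁴ M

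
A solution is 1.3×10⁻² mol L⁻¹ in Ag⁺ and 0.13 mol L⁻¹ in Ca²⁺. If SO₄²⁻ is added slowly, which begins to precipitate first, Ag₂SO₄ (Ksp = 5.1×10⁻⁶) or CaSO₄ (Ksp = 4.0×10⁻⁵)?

CaSO₄

Each salt precipitates once Q = Ksp for that salt.
For Ag₂SO₄: [SO₄²⁻] = (Ksp/[Ag⁺]^2) = 3.0×10⁻² mol L⁻¹
For CaSO₄: [SO₄²⁻] = (Ksp/[Ca²⁺]) = 3.1×10⁻⁴ mol L⁻¹
The smaller threshold [SO₄²⁻] is reached first, so CaSO₄ precipitates first.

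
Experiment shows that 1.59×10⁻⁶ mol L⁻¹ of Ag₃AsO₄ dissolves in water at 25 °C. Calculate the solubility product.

Ksp = 1.73×10⁻²²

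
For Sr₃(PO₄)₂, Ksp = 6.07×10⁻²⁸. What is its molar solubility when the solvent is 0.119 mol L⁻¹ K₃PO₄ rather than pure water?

Sr₃(PO₄)₂(s) ⇌ 3 Sr²⁺(aq) + 2 PO₄³⁻(aq)
Let s be the solubility of Sr₃(PO₄)₂ here. The common ion gives [PO₄³⁻] ≈ 0.119 mol L⁻¹, and [Sr²⁺] = 3s.
Ksp = [Sr²⁺]^3[PO₄³⁻]^2 = (3s)^3(0.119)^2
(3s)^3 = 6.07×10⁻²⁸ / (0.119)^2 = 4.29×10⁻²⁶
s = 1.17×10⁻⁹ mol L⁻¹

1.17×10⁻⁹ M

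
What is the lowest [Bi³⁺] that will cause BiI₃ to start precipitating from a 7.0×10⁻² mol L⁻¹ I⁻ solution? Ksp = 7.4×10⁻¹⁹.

2.2×10⁻¹⁵ M

A salt starts to precipitate once the ion product Q reaches its Ksp.
BiI₃(s) ⇌ Bi³⁺(aq) + 3 I⁻(aq)
Ksp = [Bi³⁺][I⁻]^3 = [Bi³⁺](7.0×10⁻²)^3
[Bi³⁺] = 7.4×10⁻¹⁹ / (7.0×10⁻²)^3 = 2.2×10⁻¹⁵
[Bi³⁺] = 2.2×10⁻¹⁵ mol L⁻¹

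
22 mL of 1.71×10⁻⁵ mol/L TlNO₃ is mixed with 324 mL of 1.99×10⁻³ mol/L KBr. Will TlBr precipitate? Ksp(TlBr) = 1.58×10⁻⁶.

No

The combined volume is 346 mL.
[Tl⁺] = (1.71×10⁻⁵)(22)/346 = 1.09×10⁻⁶ mol/L
[Br⁻] = (1.99×10⁻³)(324)/346 = 1.86×10⁻³ mol/L
Q = [Tl⁺][Br⁻] = 2.03×10⁻⁹
Since Q (2.03×10⁻⁹) is less than Ksp (1.58×10⁻⁶), no TlBr precipitates.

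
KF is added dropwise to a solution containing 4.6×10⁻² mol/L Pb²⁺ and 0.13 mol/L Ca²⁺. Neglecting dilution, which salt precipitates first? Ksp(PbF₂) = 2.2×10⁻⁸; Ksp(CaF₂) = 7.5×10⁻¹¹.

CaF₂

A salt starts to precipitate once the ion product Q reaches its Ksp.
For PbF₂: [F⁻] = (Ksp/[Pb²⁺])^(1/2) = 6.9×10⁻⁴ mol/L
For CaF₂: [F⁻] = (Ksp/[Ca²⁺])^(1/2) = 2.4×10⁻⁵ mol/L
CaF₂ requires the lower [F⁻], so it precipitates first.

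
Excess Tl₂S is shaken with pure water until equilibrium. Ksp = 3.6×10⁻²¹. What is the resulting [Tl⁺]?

1.9×10⁻⁷ M

Tl₂S(s) ⇌ 2 Tl⁺(aq) + S²⁻(aq)
For each mole of Tl₂S that dissolves per liter, [Tl⁺] = 2s and [S²⁻] = s; let s denote this solubility.
Ksp = [Tl⁺]^2[S²⁻] = (2s)^2 · s = 4s^3 = 3.6×10⁻²¹
s = 9.7×10⁻⁸ mol/L
[Tl⁺] = 2s = 1.9×10⁻⁷ mol/L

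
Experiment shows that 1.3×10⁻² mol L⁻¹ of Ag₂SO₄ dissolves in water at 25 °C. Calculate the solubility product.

Ksp = 8.8×10⁻⁶

Ag₂SO₄(s) ⇌ 2 Ag⁺(aq) + SO₄²⁻(aq)
With molar solubility s: [Ag⁺] = 2s, [SO₄²⁻] = s.
Ksp = [Ag⁺]^2[SO₄²⁻] = (2s)^2 · s = 4s^3
Ksp = 4 × (1.3×10⁻²)^3 = 8.8×10⁻⁶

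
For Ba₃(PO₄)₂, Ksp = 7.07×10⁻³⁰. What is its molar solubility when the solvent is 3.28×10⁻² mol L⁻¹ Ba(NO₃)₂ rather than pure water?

2.24×10⁻¹³ M

Ba₃(PO₄)₂(s) ⇌ 3 Ba²⁺(aq) + 2 PO₄³⁻(aq)
Ba²⁺ is already present at 3.28×10⁻² mol L⁻¹. If s mol/L of Ba₃(PO₄)₂ dissolves, [PO₄³⁻] = 2s while [Ba²⁺] ≈ 3.28×10⁻² mol L⁻¹.
Ksp = [Ba²⁺]^3[PO₄³⁻]^2 = (3.28×10⁻²)^3(2s)^2
(2s)^2 = 7.07×10⁻³⁰ / (3.28×10⁻²)^3 = 2.00×10⁻²⁵
s = 2.24×10⁻¹³ mol L⁻¹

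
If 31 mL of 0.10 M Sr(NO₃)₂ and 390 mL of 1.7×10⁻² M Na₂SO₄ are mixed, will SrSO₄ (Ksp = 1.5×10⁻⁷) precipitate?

Yes

The combined volume is 421 mL.
[Sr²⁺] = (0.10)(31)/421 = 7.4×10⁻³ M
[SO₄²⁻] = (1.7×10⁻²)(390)/421 = 1.6×10⁻² M
Q = [Sr²⁺][SO₄²⁻] = 1.2×10⁻⁴
Because Q > Ksp (1.2×10⁻⁴ vs 1.5×10⁻⁷), a precipitate of SrSO₄ forms.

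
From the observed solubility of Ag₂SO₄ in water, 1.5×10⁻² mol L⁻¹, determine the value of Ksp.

Ag₂SO₄(s) ⇌ 2 Ag⁺(aq) + SO₄²⁻(aq)
For each mole of Ag₂SO₄ that dissolves per liter, [Ag⁺] = 2s and [SO₄²⁻] = s; let s denote this solubility.
Ksp = [Ag⁺]^2[SO₄²⁻] = (2s)^2 · s = 4s^3
Ksp = 4 × (1.5×10⁻²)^3 = 1.4×10⁻⁵

Ksp = 1.4×10⁻⁵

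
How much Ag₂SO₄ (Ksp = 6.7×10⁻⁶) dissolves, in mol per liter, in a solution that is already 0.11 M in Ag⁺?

5.5×10⁻⁴ M

Ag₂SO₄(s) ⇌ 2 Ag⁺(aq) + SO₄²⁻(aq)
The solution already contains Ag⁺ at 0.11 M. Let s be the molar solubility of Ag₂SO₄.
[Ag⁺] ≈ 0.11 M (common ion dominates); [SO₄²⁻] = s.
Ksp = [Ag⁺]^2[SO₄²⁻] = (0.11)^2s
s = 6.7×10⁻⁶ / (0.11)^2 = 5.5×10⁻⁴
s = 5.5×10⁻⁴ M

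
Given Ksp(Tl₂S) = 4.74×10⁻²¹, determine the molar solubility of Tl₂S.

Tl₂S(s) ⇌ 2 Tl⁺(aq) + S²⁻(aq)
Call the molar solubility s, so that [Tl⁺] = 2s and [S²⁻] = s.
Ksp = [Tl⁺]^2[S²⁻] = (2s)^2 · s = 4s^3
4s^3 = 4.74×10⁻²¹  ⇒  s^3 = 1.19×10⁻²¹
s = (1.19×10⁻²¹)^(1/3) = 1.06×10⁻⁷ M

1.06×10⁻⁷ M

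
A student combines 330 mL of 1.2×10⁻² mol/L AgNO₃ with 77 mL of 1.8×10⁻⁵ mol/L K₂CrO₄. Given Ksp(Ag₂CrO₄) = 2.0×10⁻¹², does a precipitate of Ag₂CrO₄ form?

Yes

Total volume after mixing = 330 + 77 = 407 mL.
[Ag⁺] = (1.2×10⁻²)(330)/407 = 9.7×10⁻³ mol/L
[CrO₄²⁻] = (1.8×10⁻⁵)(77)/407 = 3.4×10⁻⁶ mol/L
Q = [Ag⁺]^2[CrO₄²⁻] = 3.2×10⁻¹⁰
Since Q (3.2×10⁻¹⁰) exceeds Ksp (2.0×10⁻¹²), Ag₂CrO₄ will precipitate.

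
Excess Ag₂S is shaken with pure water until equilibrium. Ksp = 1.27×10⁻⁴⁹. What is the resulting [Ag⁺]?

Ag₂S(s) ⇌ 2 Ag⁺(aq) + S²⁻(aq)
If s mol/L of Ag₂S dissolves, [Ag⁺] = 2s and [S²⁻] = s.
Ksp = [Ag⁺]^2[S²⁻] = (2s)^2 · s = 4s^3 = 1.27×10⁻⁴⁹
s = 3.17×10⁻¹⁷ mol/L
[Ag⁺] = 2s = 6.33×10⁻¹⁷ mol/L

6.33×10⁻¹⁷ M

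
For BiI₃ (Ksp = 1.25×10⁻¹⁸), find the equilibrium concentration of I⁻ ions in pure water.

4.40×10⁻⁵ M

BiI₃(s) ⇌ Bi³⁺(aq) + 3 I⁻(aq)
With molar solubility s: [Bi³⁺] = s, [I⁻] = 3s.
Ksp = [Bi³⁺][I⁻]^3 = s · (3s)^3 = 27s^4 = 1.25×10⁻¹⁸
s = 1.47×10⁻⁵ mol/L
[I⁻] = 3s = 4.40×10⁻⁵ mol/L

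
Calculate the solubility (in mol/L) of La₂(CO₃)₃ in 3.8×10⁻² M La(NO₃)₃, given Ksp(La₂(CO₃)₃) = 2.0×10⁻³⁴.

La₂(CO₃)₃(s) ⇌ 2 La³⁺(aq) + 3 CO₃²⁻(aq)
With La³⁺ already at 3.8×10⁻² M and s small, take [La³⁺] ≈ 3.8×10⁻² M and [CO₃²⁻] = 3s.
Ksp = [La³⁺]^2[CO₃²⁻]^3 = (3.8×10⁻²)^2(3s)^3
(3s)^3 = 2.0×10⁻³⁴ / (3.8×10⁻²)^2 = 1.4×10⁻³¹
s = 1.7×10⁻¹¹ M

1.7×10⁻¹¹ M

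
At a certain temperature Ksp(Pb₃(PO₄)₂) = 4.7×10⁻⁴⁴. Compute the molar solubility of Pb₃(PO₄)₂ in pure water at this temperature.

Pb₃(PO₄)₂(s) ⇌ 3 Pb²⁺(aq) + 2 PO₄³⁻(aq)
For each mole of Pb₃(PO₄)₂ that dissolves per liter, [Pb²⁺] = 3s and [PO₄³⁻] = 2s; let s denote this solubility.
Ksp = [Pb²⁺]^3[PO₄³⁻]^2 = (3s)^3 · (2s)^2 = 108s^5
108s^5 = 4.7×10⁻⁴⁴  ⇒  s^5 = 4.4×10⁻⁴⁶
s = 8.5×10⁻¹⁰ mol/L

8.5×10⁻¹⁰ M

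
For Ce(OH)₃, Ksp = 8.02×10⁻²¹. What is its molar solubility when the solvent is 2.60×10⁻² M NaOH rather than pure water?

Ce(OH)₃(s) ⇌ Ce³⁺(aq) + 3 OH⁻(aq)
Let s be the solubility of Ce(OH)₃ here. The common ion gives [OH⁻] ≈ 2.60×10⁻² M, and [Ce³⁺] = s.
Ksp = [Ce³⁺][OH⁻]^3 = s(2.60×10⁻²)^3
s = 8.02×10⁻²¹ / (2.60×10⁻²)^3 = 4.56×10⁻¹⁶
s = 4.56×10⁻¹⁶ M

4.56×10⁻¹⁶ M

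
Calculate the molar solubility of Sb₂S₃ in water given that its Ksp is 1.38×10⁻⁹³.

1.05×10⁻¹⁹ M

Sb₂S₃(s) ⇌ 2 Sb³⁺(aq) + 3 S²⁻(aq)
For each mole of Sb₂S₃ that dissolves per liter, [Sb³⁺] = 2s and [S²⁻] = 3s; let s denote this solubility.
Ksp = [Sb³⁺]^2[S²⁻]^3 = (2s)^2 · (3s)^3 = 108s^5
108s^5 = 1.38×10⁻⁹³  ⇒  s^5 = 1.28×10⁻⁹⁵
s = 1.05×10⁻¹⁹ M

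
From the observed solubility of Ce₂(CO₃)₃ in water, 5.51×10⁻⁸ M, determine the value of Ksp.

Ce₂(CO₃)₃(s) ⇌ 2 Ce³⁺(aq) + 3 CO₃²⁻(aq)
If s mol/L of Ce₂(CO₃)₃ dissolves, [Ce³⁺] = 2s and [CO₃²⁻] = 3s.
Ksp = [Ce³⁺]^2[CO₃²⁻]^3 = (2s)^2 · (3s)^3 = 108s^5
Ksp = 108 × (5.51×10⁻⁸)^5 = 5.49×10⁻³⁵

Ksp = 5.49×10⁻³⁵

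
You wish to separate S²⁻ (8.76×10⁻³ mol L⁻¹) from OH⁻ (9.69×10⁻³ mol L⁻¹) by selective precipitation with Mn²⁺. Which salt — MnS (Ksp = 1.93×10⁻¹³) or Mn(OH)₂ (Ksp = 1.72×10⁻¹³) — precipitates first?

Precipitation begins when Q = Ksp.
For MnS: [Mn²⁺] = (Ksp/[S²⁻]) = 2.20×10⁻¹¹ mol L⁻¹
For Mn(OH)₂: [Mn²⁺] = (Ksp/[OH⁻]^2) = 1.83×10⁻⁹ mol L⁻¹
The smaller threshold [Mn²⁺] is reached first, so MnS precipitates first.

MnS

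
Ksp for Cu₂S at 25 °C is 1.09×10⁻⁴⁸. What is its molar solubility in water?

6.48×10⁻¹⁷ M

Cu₂S(s) ⇌ 2 Cu⁺(aq) + S²⁻(aq)
Let s be the molar solubility. Then [Cu⁺] = 2s and [S²⁻] = s.
Ksp = [Cu⁺]^2[S²⁻] = (2s)^2 · s = 4s^3
4s^3 = 1.09×10⁻⁴⁸  ⇒  s^3 = 2.73×10⁻⁴⁹
s = (2.73×10⁻⁴⁹)^(1/3) = 6.48×10⁻¹⁷ mol L⁻¹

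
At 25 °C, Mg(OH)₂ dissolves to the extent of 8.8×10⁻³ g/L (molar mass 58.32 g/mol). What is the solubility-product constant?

Ksp = 1.4×10⁻¹¹

Convert to molarity: s = 8.8×10⁻³ / 58.32 = 1.509×10⁻⁴ mol/L
Mg(OH)₂(s) ⇌ Mg²⁺(aq) + 2 OH⁻(aq)
For each mole of Mg(OH)₂ that dissolves per liter, [Mg²⁺] = s and [OH⁻] = 2s; let s denote this solubility.
Ksp = [Mg²⁺][OH⁻]^2 = s · (2s)^2 = 4s^3
Ksp = 4 × (1.509×10⁻⁴)^3 = 1.4×10⁻¹¹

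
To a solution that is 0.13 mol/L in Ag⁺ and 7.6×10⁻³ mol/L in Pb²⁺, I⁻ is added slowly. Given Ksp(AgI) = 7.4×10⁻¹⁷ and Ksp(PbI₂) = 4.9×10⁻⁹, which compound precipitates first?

A salt starts to precipitate once the ion product Q reaches its Ksp.
For AgI: [I⁻] = (Ksp/[Ag⁺]) = 5.7×10⁻¹⁶ mol/L
For PbI₂: [I⁻] = (Ksp/[Pb²⁺])^(1/2) = 8.0×10⁻⁴ mol/L
AgI requires the lower [I⁻], so it precipitates first.

AgI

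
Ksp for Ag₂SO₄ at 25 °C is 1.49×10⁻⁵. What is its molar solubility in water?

1.55×10⁻² M

Ag₂SO₄(s) ⇌ 2 Ag⁺(aq) + SO₄²⁻(aq)
Call the molar solubility s, so that [Ag⁺] = 2s and [SO₄²⁻] = s.
Ksp = [Ag⁺]^2[SO₄²⁻] = (2s)^2 · s = 4s^3
4s^3 = 1.49×10⁻⁵  ⇒  s^3 = 3.73×10⁻⁶
s = (3.73×10⁻⁶)^(1/3) = 1.55×10⁻² mol L⁻¹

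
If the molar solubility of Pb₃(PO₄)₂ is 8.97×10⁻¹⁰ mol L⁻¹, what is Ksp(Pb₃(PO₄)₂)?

Pb₃(PO₄)₂(s) ⇌ 3 Pb²⁺(aq) + 2 PO₄³⁻(aq)
Call the molar solubility s, so that [Pb²⁺] = 3s and [PO₄³⁻] = 2s.
Ksp = [Pb²⁺]^3[PO₄³⁻]^2 = (3s)^3 · (2s)^2 = 108s^5
Ksp = 108 × (8.97×10⁻¹⁰)^5 = 6.27×10⁻⁴⁴

Ksp = 6.27×10⁻⁴⁴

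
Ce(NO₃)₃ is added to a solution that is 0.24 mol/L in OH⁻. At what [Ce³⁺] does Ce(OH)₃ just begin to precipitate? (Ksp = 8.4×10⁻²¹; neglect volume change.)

Each salt precipitates once Q = Ksp for that salt.
Ce(OH)₃(s) ⇌ Ce³⁺(aq) + 3 OH⁻(aq)
Ksp = [Ce³⁺][OH⁻]^3 = [Ce³⁺](0.24)^3
[Ce³⁺] = 8.4×10⁻²¹ / (0.24)^3 = 6.1×10⁻¹⁹
[Ce³⁺] = 6.1×10⁻¹⁹ mol/L

6.1×10⁻¹⁹ M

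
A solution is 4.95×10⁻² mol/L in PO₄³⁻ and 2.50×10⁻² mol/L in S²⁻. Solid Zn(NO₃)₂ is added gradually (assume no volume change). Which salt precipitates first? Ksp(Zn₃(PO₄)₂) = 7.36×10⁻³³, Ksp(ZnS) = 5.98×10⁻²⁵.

ZnS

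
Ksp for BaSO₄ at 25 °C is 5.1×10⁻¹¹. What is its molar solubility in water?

7.1×10⁻⁶ M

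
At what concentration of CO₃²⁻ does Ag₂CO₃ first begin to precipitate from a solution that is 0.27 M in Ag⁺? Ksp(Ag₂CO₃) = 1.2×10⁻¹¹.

1.6×10⁻¹⁰ M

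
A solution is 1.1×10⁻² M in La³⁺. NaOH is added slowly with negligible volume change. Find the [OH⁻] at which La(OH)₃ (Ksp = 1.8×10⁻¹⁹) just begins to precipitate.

2.5×10⁻⁶ M

The threshold for precipitation is Q = Ksp.
La(OH)₃(s) ⇌ La³⁺(aq) + 3 OH⁻(aq)
Ksp = [La³⁺][OH⁻]^3 = [OH⁻]^3(1.1×10⁻²)
[OH⁻]^3 = 1.8×10⁻¹⁹ / (1.1×10⁻²) = 1.6×10⁻¹⁷
[OH⁻] = 2.5×10⁻⁶ M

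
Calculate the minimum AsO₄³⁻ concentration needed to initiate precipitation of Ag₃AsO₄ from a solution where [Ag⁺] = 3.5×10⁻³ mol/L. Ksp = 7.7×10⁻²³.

1.8×10⁻¹⁵ M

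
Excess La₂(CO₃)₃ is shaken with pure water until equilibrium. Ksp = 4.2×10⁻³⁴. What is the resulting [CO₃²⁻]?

2.5×10⁻⁷ M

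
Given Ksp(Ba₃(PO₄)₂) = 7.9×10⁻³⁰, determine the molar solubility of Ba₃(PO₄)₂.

5.9×10⁻⁷ M

Ba₃(PO₄)₂(s) ⇌ 3 Ba²⁺(aq) + 2 PO₄³⁻(aq)
Call the molar solubility s, so that [Ba²⁺] = 3s and [PO₄³⁻] = 2s.
Ksp = [Ba²⁺]^3[PO₄³⁻]^2 = (3s)^3 · (2s)^2 = 108s^5
108s^5 = 7.9×10⁻³⁰  ⇒  s^5 = 7.3×10⁻³²
Taking the 5th root, s = 5.9×10⁻⁷ mol L⁻¹.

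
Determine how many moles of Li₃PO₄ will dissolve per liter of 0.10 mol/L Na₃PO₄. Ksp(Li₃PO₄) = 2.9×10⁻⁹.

1.0×10⁻³ M

Li₃PO₄(s) ⇌ 3 Li⁺(aq) + PO₄³⁻(aq)
With PO₄³⁻ already at 0.10 mol/L and s small, take [PO₄³⁻] ≈ 0.10 mol/L and [Li⁺] = 3s.
Ksp = [Li⁺]^3[PO₄³⁻] = (3s)^3(0.10)
(3s)^3 = 2.9×10⁻⁹ / (0.10) = 2.9×10⁻⁸
s = 1.0×10⁻³ mol/L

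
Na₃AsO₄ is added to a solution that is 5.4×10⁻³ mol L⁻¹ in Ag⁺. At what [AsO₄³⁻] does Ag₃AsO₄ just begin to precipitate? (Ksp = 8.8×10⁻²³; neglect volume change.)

The threshold for precipitation is Q = Ksp.
Ag₃AsO₄(s) ⇌ 3 Ag⁺(aq) + AsO₄³⁻(aq)
Ksp = [Ag⁺]^3[AsO₄³⁻] = [AsO₄³⁻](5.4×10⁻³)^3
[AsO₄³⁻] = 8.8×10⁻²³ / (5.4×10⁻³)^3 = 5.6×10⁻¹⁶
[AsO₄³⁻] = 5.6×10⁻¹⁶ mol L⁻¹

5.6×10⁻¹⁶ M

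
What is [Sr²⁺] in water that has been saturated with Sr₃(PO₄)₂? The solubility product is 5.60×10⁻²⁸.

Sr₃(PO₄)₂(s) ⇌ 3 Sr²⁺(aq) + 2 PO₄³⁻(aq)
Let s be the molar solubility. Then [Sr²⁺] = 3s and [PO₄³⁻] = 2s.
Ksp = [Sr²⁺]^3[PO₄³⁻]^2 = (3s)^3 · (2s)^2 = 108s^5 = 5.60×10⁻²⁸
s = 1.39×10⁻⁶ mol/L
[Sr²⁺] = 3s = 4.17×10⁻⁶ mol/L

4.17×10⁻⁶ M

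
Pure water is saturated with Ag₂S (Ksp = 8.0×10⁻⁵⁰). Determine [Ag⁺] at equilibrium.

Ag₂S(s) ⇌ 2 Ag⁺(aq) + S²⁻(aq)
If s mol/L of Ag₂S dissolves, [Ag⁺] = 2s and [S²⁻] = s.
Ksp = [Ag⁺]^2[S²⁻] = (2s)^2 · s = 4s^3 = 8.0×10⁻⁵⁰
s = 2.7×10⁻¹⁷ mol/L
[Ag⁺] = 2s = 5.4×10⁻¹⁷ mol/L

5.4×10⁻¹⁷ M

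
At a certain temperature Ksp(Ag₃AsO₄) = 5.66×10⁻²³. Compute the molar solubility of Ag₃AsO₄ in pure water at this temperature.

1.20×10⁻⁶ M

Ag₃AsO₄(s) ⇌ 3 Ag⁺(aq) + AsO₄³⁻(aq)
Let s be the molar solubility. Then [Ag⁺] = 3s and [AsO₄³⁻] = s.
Ksp = [Ag⁺]^3[AsO₄³⁻] = (3s)^3 · s = 27s^4
27s^4 = 5.66×10⁻²³  ⇒  s^4 = 2.10×10⁻²⁴
s = (2.10×10⁻²⁴)^(1/4) = 1.20×10⁻⁶ M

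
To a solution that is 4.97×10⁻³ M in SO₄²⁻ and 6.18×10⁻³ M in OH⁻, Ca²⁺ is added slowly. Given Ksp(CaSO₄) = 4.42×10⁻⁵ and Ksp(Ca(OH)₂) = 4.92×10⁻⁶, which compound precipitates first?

CaSO₄

Precipitation of each salt begins when its ion product equals Ksp.
For CaSO₄: [Ca²⁺] = (Ksp/[SO₄²⁻]) = 8.89×10⁻³ M
For Ca(OH)₂: [Ca²⁺] = (Ksp/[OH⁻]^2) = 0.129 M
Since CaSO₄ needs less Ca²⁺ to reach saturation, it precipitates first.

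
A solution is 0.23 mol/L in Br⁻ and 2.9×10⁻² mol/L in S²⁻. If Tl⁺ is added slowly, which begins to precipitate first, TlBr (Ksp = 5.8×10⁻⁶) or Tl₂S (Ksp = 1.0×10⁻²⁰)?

Tl₂S

Each salt precipitates once Q = Ksp for that salt.
For TlBr: [Tl⁺] = (Ksp/[Br⁻]) = 2.5×10⁻⁵ mol/L
For Tl₂S: [Tl⁺] = (Ksp/[S²⁻])^(1/2) = 5.9×10⁻¹⁰ mol/L
Since Tl₂S needs less Tl⁺ to reach saturation, it precipitates first.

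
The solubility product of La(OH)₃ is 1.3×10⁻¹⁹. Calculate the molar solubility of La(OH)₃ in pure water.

La(OH)₃(s) ⇌ La³⁺(aq) + 3 OH⁻(aq)
Call the molar solubility s, so that [La³⁺] = s and [OH⁻] = 3s.
Ksp = [La³⁺][OH⁻]^3 = s · (3s)^3 = 27s^4
27s^4 = 1.3×10⁻¹⁹  ⇒  s^4 = 4.8×10⁻²¹
s = 8.3×10⁻⁶ mol L⁻¹

8.3×10⁻⁶ M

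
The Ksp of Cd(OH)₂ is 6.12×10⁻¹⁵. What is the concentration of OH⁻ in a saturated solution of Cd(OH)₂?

Cd(OH)₂(s) ⇌ Cd²⁺(aq) + 2 OH⁻(aq)
If s mol/L of Cd(OH)₂ dissolves, [Cd²⁺] = s and [OH⁻] = 2s.
Ksp = [Cd²⁺][OH⁻]^2 = s · (2s)^2 = 4s^3 = 6.12×10⁻¹⁵
s = 1.15×10⁻⁵ M
[OH⁻] = 2s = 2.30×10⁻⁵ M

2.30×10⁻⁵ M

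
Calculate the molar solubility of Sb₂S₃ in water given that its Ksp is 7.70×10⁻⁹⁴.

9.35×10⁻²⁰ M

Sb₂S₃(s) ⇌ 2 Sb³⁺(aq) + 3 S²⁻(aq)
For each mole of Sb₂S₃ that dissolves per liter, [Sb³⁺] = 2s and [S²⁻] = 3s; let s denote this solubility.
Ksp = [Sb³⁺]^2[S²⁻]^3 = (2s)^2 · (3s)^3 = 108s^5
108s^5 = 7.70×10⁻⁹⁴  ⇒  s^5 = 7.13×10⁻⁹⁶
s = 9.35×10⁻²⁰ mol/L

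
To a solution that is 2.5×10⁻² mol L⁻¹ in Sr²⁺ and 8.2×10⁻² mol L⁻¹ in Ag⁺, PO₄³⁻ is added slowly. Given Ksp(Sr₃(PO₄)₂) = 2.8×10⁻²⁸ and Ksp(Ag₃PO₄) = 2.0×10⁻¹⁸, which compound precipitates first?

Ag₃PO₄

A salt starts to precipitate once the ion product Q reaches its Ksp.
For Sr₃(PO₄)₂: [PO₄³⁻] = (Ksp/[Sr²⁺]^3)^(1/2) = 4.2×10⁻¹² mol L⁻¹
For Ag₃PO₄: [PO₄³⁻] = (Ksp/[Ag⁺]^3) = 3.6×10⁻¹⁵ mol L⁻¹
The smaller threshold [PO₄³⁻] is reached first, so Ag₃PO₄ precipitates first.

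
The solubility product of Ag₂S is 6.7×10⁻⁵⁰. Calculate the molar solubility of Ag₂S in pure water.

Ag₂S(s) ⇌ 2 Ag⁺(aq) + S²⁻(aq)
Call the molar solubility s, so that [Ag⁺] = 2s and [S²⁻] = s.
Ksp = [Ag⁺]^2[S²⁻] = (2s)^2 · s = 4s^3
4s^3 = 6.7×10⁻⁵⁰  ⇒  s^3 = 1.7×10⁻⁵⁰
s = (1.7×10⁻⁵⁰)^(1/3) = 2.6×10⁻¹⁷ M

2.6×10⁻¹⁷ M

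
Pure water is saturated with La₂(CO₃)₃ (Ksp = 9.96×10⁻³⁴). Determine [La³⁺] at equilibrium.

1.97×10⁻⁷ M

La₂(CO₃)₃(s) ⇌ 2 La³⁺(aq) + 3 CO₃²⁻(aq)
If s mol/L of La₂(CO₃)₃ dissolves, [La³⁺] = 2s and [CO₃²⁻] = 3s.
Ksp = [La³⁺]^2[CO₃²⁻]^3 = (2s)^2 · (3s)^3 = 108s^5 = 9.96×10⁻³⁴
s = 9.84×10⁻⁸ mol L⁻¹
[La³⁺] = 2s = 1.97×10⁻⁷ mol L⁻¹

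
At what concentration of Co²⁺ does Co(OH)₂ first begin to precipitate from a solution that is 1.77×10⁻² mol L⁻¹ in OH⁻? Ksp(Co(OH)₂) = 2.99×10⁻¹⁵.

9.54×10⁻¹² M

A salt starts to precipitate once the ion product Q reaches its Ksp.
Co(OH)₂(s) ⇌ Co²⁺(aq) + 2 OH⁻(aq)
Ksp = [Co²⁺][OH⁻]^2 = [Co²⁺](1.77×10⁻²)^2
[Co²⁺] = 2.99×10⁻¹⁵ / (1.77×10⁻²)^2 = 9.54×10⁻¹²
[Co²⁺] = 9.54×10⁻¹² mol L⁻¹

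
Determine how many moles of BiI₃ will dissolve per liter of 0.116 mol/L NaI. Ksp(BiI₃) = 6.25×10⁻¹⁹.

BiI₃(s) ⇌ Bi³⁺(aq) + 3 I⁻(aq)
I⁻ is already present at 0.116 mol/L. If s mol/L of BiI₃ dissolves, [Bi³⁺] = s while [I⁻] ≈ 0.116 mol/L.
Ksp = [Bi³⁺][I⁻]^3 = s(0.116)^3
s = 6.25×10⁻¹⁹ / (0.116)^3 = 4.00×10⁻¹⁶
s = 4.00×10⁻¹⁶ mol/L

4.00×10⁻¹⁶ M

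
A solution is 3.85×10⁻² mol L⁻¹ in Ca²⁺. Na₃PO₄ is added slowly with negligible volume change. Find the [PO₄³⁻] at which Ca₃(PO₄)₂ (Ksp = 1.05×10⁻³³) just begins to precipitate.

The threshold for precipitation is Q = Ksp.
Ca₃(PO₄)₂(s) ⇌ 3 Ca²⁺(aq) + 2 PO₄³⁻(aq)
Ksp = [Ca²⁺]^3[PO₄³⁻]^2 = [PO₄³⁻]^2(3.85×10⁻²)^3
[PO₄³⁻]^2 = 1.05×10⁻³³ / (3.85×10⁻²)^3 = 1.84×10⁻²⁹
[PO₄³⁻] = 4.29×10⁻¹⁵ mol L⁻¹

4.29×10⁻¹⁵ M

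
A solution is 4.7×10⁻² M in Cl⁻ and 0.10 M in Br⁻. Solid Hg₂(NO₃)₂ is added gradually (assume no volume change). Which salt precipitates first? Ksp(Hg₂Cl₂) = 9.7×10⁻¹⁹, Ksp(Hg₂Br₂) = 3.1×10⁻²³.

Precipitation of each salt begins when its ion product equals Ksp.
For Hg₂Cl₂: [Hg₂²⁺] = (Ksp/[Cl⁻]^2) = 4.4×10⁻¹⁶ M
For Hg₂Br₂: [Hg₂²⁺] = (Ksp/[Br⁻]^2) = 3.1×10⁻²¹ M
The smaller threshold [Hg₂²⁺] is reached first, so Hg₂Br₂ precipitates first.

Hg₂Br₂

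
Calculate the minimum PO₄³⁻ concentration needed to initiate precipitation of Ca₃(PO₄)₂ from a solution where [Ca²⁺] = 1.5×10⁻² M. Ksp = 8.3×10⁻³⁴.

1.6×10⁻¹⁴ M

Each salt precipitates once Q = Ksp for that salt.
Ca₃(PO₄)₂(s) ⇌ 3 Ca²⁺(aq) + 2 PO₄³⁻(aq)
Ksp = [Ca²⁺]^3[PO₄³⁻]^2 = [PO₄³⁻]^2(1.5×10⁻²)^3
[PO₄³⁻]^2 = 8.3×10⁻³⁴ / (1.5×10⁻²)^3 = 2.5×10⁻²⁸
[PO₄³⁻] = 1.6×10⁻¹⁴ M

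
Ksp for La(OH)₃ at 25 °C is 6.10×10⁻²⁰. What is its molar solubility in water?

La(OH)₃(s) ⇌ La³⁺(aq) + 3 OH⁻(aq)
Let s be the molar solubility. Then [La³⁺] = s and [OH⁻] = 3s.
Ksp = [La³⁺][OH⁻]^3 = s · (3s)^3 = 27s^4
27s^4 = 6.10×10⁻²⁰  ⇒  s^4 = 2.26×10⁻²¹
s = 6.89×10⁻⁶ mol L⁻¹

6.89×10⁻⁶ M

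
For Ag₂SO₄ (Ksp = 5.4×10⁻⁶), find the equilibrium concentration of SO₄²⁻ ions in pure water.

Ag₂SO₄(s) ⇌ 2 Ag⁺(aq) + SO₄²⁻(aq)
Let s be the molar solubility. Then [Ag⁺] = 2s and [SO₄²⁻] = s.
Ksp = [Ag⁺]^2[SO₄²⁻] = (2s)^2 · s = 4s^3 = 5.4×10⁻⁶
s = 1.1×10⁻² M
[SO₄²⁻] = s = 1.1×10⁻² M

1.1×10⁻² M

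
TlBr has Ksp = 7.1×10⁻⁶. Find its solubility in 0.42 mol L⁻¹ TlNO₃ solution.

1.7×10⁻⁵ M

TlBr(s) ⇌ Tl⁺(aq) + Br⁻(aq)
With Tl⁺ already at 0.42 mol L⁻¹ and s small, take [Tl⁺] ≈ 0.42 mol L⁻¹ and [Br⁻] = s.
Ksp = [Tl⁺][Br⁻] = (0.42)s
s = 7.1×10⁻⁶ / (0.42) = 1.7×10⁻⁵
s = 1.7×10⁻⁵ mol L⁻¹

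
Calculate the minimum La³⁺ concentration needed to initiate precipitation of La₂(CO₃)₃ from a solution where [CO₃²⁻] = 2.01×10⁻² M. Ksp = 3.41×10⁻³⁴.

Precipitation begins when Q = Ksp.
La₂(CO₃)₃(s) ⇌ 2 La³⁺(aq) + 3 CO₃²⁻(aq)
Ksp = [La³⁺]^2[CO₃²⁻]^3 = [La³⁺]^2(2.01×10⁻²)^3
[La³⁺]^2 = 3.41×10⁻³⁴ / (2.01×10⁻²)^3 = 4.20×10⁻²⁹
[La³⁺] = 6.48×10⁻¹⁵ M

6.48×10⁻¹⁵ M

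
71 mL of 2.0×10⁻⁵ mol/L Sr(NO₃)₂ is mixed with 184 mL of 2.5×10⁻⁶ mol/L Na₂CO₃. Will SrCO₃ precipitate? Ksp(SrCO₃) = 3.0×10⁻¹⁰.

No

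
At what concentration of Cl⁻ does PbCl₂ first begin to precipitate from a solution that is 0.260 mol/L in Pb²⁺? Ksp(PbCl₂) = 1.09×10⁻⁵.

6.47×10⁻³ M

The threshold for precipitation is Q = Ksp.
PbCl₂(s) ⇌ Pb²⁺(aq) + 2 Cl⁻(aq)
Ksp = [Pb²⁺][Cl⁻]^2 = [Cl⁻]^2(0.260)
[Cl⁻]^2 = 1.09×10⁻⁵ / (0.260) = 4.19×10⁻⁵
[Cl⁻] = 6.47×10⁻³ mol/L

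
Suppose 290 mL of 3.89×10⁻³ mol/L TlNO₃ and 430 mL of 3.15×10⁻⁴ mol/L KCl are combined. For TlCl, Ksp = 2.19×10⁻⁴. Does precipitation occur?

No

After mixing, V = 290 mL + 430 mL = 720 mL.
[Tl⁺] = (3.89×10⁻³)(290)/720 = 1.57×10⁻³ mol/L
[Cl⁻] = (3.15×10⁻⁴)(430)/720 = 1.88×10⁻⁴ mol/L
Q = [Tl⁺][Cl⁻] = 2.95×10⁻⁷
Q = 2.95×10⁻⁷ < Ksp = 2.19×10⁻⁴, so the solution is unsaturated and no precipitate forms.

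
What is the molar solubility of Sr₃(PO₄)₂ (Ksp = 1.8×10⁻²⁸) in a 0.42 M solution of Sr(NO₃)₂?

Sr₃(PO₄)₂(s) ⇌ 3 Sr²⁺(aq) + 2 PO₄³⁻(aq)
Sr²⁺ is already present at 0.42 M. If s mol/L of Sr₃(PO₄)₂ dissolves, [PO₄³⁻] = 2s while [Sr²⁺] ≈ 0.42 M.
Ksp = [Sr²⁺]^3[PO₄³⁻]^2 = (0.42)^3(2s)^2
(2s)^2 = 1.8×10⁻²⁸ / (0.42)^3 = 2.4×10⁻²⁷
s = 2.5×10⁻¹⁴ M

2.5×10⁻¹⁴ M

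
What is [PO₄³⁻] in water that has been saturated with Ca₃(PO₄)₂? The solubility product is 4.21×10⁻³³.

2.63×10⁻⁷ M

Ca₃(PO₄)₂(s) ⇌ 3 Ca²⁺(aq) + 2 PO₄³⁻(aq)
For each mole of Ca₃(PO₄)₂ that dissolves per liter, [Ca²⁺] = 3s and [PO₄³⁻] = 2s; let s denote this solubility.
Ksp = [Ca²⁺]^3[PO₄³⁻]^2 = (3s)^3 · (2s)^2 = 108s^5 = 4.21×10⁻³³
s = 1.31×10⁻⁷ M
[PO₄³⁻] = 2s = 2.63×10⁻⁷ M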